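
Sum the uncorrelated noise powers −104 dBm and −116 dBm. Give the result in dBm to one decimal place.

−103.7 dBm

Convert to linear, add, convert back:
P₁ = 3.98×10⁻¹⁴ W, P₂ = 2.51×10⁻¹⁵ W
P_tot = 4.23×10⁻¹⁴ W → 10 log₁₀(P_tot / 10⁻³) = −103.7 dBm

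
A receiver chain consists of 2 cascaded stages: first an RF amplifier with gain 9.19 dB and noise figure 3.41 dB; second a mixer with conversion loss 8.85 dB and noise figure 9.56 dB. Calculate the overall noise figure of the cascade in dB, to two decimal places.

5.00 dB

Convert to linear (a loss of L dB is a gain of −L dB): F_i = 10^(NF_i/10), G_i = 10^(G_i,dB/10)
  Stage 1: F_1 = 10^(3.41/10) = 2.193, G_1 = 10^(9.19/10) = 8.299
  Stage 2: F_2 = 10^(9.56/10) = 9.036, G_2 = 10^(−8.85/10) = 0.1303
Friis cascade:
  F = 2.193 + (9.036 − 1)/8.299 = 3.161
NF = 10 log₁₀(3.161) = 5.00 dB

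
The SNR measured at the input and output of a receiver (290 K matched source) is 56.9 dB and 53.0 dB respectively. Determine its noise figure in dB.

3.9 dB

NF (dB) = SNR_in(dB) − SNR_out(dB) when the source is at T₀
NF = 56.9 − 53.0 = 3.9 dB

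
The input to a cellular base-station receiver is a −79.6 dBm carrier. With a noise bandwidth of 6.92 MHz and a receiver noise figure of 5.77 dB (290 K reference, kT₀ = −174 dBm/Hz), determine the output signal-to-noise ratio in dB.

Noise floor: N = −174 + 10 log₁₀(B) + NF
10 log₁₀(6.92×10⁶) = 68.4 dB
N = −174 + 68.4 + 5.77 = −99.83 dBm
SNR = P_sig − N = −79.6 − (−99.83) = 20.23 dB → 20.2 dB

20.2 dB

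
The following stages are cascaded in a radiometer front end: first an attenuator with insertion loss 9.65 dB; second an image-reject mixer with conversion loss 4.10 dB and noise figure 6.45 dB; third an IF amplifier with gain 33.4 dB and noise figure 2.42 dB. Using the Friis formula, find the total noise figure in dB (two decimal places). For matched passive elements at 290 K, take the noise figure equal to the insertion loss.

17.67 dB

Convert to linear (a loss of L dB is a gain of −L dB): F_i = 10^(NF_i/10), G_i = 10^(G_i,dB/10)
  Stage 1: F_1 = 10^(9.65/10) = 9.226, G_1 = 10^(−9.65/10) = 0.1084
  Stage 2: F_2 = 10^(6.45/10) = 4.416, G_2 = 10^(−4.10/10) = 0.3890
  Stage 3: F_3 = 10^(2.42/10) = 1.746, G_3 = 10^(33.4/10) = 2188
Friis cascade:
  F = 9.226 + (4.416 − 1)/0.1084 + (1.746 − 1)/0.04217 = 58.42
NF = 10 log₁₀(58.42) = 17.67 dB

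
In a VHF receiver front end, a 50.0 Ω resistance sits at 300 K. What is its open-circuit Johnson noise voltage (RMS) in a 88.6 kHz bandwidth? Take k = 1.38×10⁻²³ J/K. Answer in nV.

V_n = √(4kTRB)
4kTRB = 4 × 1.38×10⁻²³ × 300 × 5.00×10¹ × 8.86×10⁴ = 7.34×10⁻¹⁴ V²
V_n = √(7.34×10⁻¹⁴) = 2.71×10⁻⁷ V = 271 nV

271 nV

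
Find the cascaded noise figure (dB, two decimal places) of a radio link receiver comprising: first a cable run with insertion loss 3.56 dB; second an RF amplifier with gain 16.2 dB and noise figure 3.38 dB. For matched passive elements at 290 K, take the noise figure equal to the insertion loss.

6.94 dB

Convert to linear (a loss of L dB is a gain of −L dB): F_i = 10^(NF_i/10), G_i = 10^(G_i,dB/10)
  Stage 1: F_1 = 10^(3.56/10) = 2.270, G_1 = 10^(−3.56/10) = 0.4406
  Stage 2: F_2 = 10^(3.38/10) = 2.178, G_2 = 10^(16.2/10) = 41.69
Friis cascade:
  F = 2.270 + (2.178 − 1)/0.4406 = 4.943
NF = 10 log₁₀(4.943) = 6.94 dB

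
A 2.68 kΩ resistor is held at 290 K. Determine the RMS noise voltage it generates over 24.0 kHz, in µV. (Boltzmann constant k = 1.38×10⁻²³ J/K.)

V_n = √(4kTRB)
4kTRB = 4 × 1.38×10⁻²³ × 290 × 2.68×10³ × 2.40×10⁴ = 1.03×10⁻¹² V²
V_n = √(1.03×10⁻¹²) = 1.01×10⁻⁶ V = 1.01 µV

1.01 µV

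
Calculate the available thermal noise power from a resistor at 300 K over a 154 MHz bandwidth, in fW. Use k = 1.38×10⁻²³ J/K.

P_n = kTB = 1.38×10⁻²³ × 300 × 1.54×10⁸ = 6.38×10⁻¹³ W = 638 fW

638 fW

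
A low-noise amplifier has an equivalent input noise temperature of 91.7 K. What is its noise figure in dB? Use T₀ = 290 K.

1.19 dB

F = 1 + T_e/T₀ = 1 + 91.7/290 = 1.31621
NF = 10 log₁₀(1.31621) = 1.19 dB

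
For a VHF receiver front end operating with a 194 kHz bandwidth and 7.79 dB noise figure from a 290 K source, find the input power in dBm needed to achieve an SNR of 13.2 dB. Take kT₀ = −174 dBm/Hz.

−100.1 dBm

Sensitivity = −174 + 10 log₁₀(B) + NF + SNR_min
= −174 + 52.88 + 7.79 + 13.2
= −100.13 dBm → −100.1 dBm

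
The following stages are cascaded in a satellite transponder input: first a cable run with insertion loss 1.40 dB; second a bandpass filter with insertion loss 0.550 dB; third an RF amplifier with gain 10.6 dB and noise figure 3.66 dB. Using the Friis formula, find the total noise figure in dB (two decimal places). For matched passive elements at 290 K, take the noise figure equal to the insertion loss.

Convert to linear (a loss of L dB is a gain of −L dB): F_i = 10^(NF_i/10), G_i = 10^(G_i,dB/10)
  Stage 1: F_1 = 10^(1.40/10) = 1.380, G_1 = 10^(−1.40/10) = 0.7244
  Stage 2: F_2 = 10^(0.550/10) = 1.135, G_2 = 10^(−0.550/10) = 0.8810
  Stage 3: F_3 = 10^(3.66/10) = 2.323, G_3 = 10^(10.6/10) = 11.48
Friis cascade:
  F = 1.380 + (1.135 − 1)/0.7244 + (2.323 − 1)/0.6383 = 3.639
NF = 10 log₁₀(3.639) = 5.61 dB

5.61 dB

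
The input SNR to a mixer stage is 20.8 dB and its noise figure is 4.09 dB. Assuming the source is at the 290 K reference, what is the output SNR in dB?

By definition F = SNR_in/SNR_out, so in dB: SNR_out = SNR_in − NF
SNR_out = 20.8 − 4.09 = 16.71 dB

16.71 dB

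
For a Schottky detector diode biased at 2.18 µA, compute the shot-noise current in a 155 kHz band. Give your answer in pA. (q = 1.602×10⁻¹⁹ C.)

I_n = √(2qI·B)
2qI·B = 2 × 1.602×10⁻¹⁹ × 2.18×10⁻⁶ × 1.55×10⁵ = 1.08×10⁻¹⁹ A²
I_n = √(1.08×10⁻¹⁹) = 3.29×10⁻¹⁰ A = 329 pA

329 pA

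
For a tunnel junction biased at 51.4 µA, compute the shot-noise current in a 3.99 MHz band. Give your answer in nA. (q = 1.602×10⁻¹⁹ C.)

I_n = √(2qI·B)
2qI·B = 2 × 1.602×10⁻¹⁹ × 5.14×10⁻⁵ × 3.99×10⁶ = 6.57×10⁻¹⁷ A²
I_n = √(6.57×10⁻¹⁷) = 8.11×10⁻⁹ A = 8.11 nA

8.11 nA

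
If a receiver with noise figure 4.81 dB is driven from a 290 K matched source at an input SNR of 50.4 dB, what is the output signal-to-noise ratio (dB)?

By definition F = SNR_in/SNR_out, so in dB: SNR_out = SNR_in − NF
SNR_out = 50.4 − 4.81 = 45.59 dB

45.59 dB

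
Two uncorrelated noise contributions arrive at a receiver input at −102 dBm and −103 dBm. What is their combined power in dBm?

Convert to linear, add, convert back:
P₁ = 6.31×10⁻¹⁴ W, P₂ = 5.01×10⁻¹⁴ W
P_tot = 1.13×10⁻¹³ W → 10 log₁₀(P_tot / 10⁻³) = −99.5 dBm

−99.5 dBm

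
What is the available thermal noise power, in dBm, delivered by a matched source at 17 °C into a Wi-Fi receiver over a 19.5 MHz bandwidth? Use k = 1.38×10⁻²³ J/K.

−101.1 dBm

T = 17 °C + 273.15 = 290.15 K
P_n = kTB = 1.38×10⁻²³ × 290.15 × 1.95×10⁷ = 7.81×10⁻¹⁴ W
In dBm: 10 log₁₀(7.81×10⁻¹⁴ / 10⁻³) = −101.1 dBm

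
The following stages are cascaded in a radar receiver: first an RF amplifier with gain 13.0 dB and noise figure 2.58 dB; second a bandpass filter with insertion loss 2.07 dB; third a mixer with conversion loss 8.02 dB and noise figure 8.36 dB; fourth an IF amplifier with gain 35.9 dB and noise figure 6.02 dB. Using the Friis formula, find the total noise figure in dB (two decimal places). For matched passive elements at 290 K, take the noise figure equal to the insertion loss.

5.85 dB

Convert to linear (a loss of L dB is a gain of −L dB): F_i = 10^(NF_i/10), G_i = 10^(G_i,dB/10)
  Stage 1: F_1 = 10^(2.58/10) = 1.811, G_1 = 10^(13.0/10) = 19.95
  Stage 2: F_2 = 10^(2.07/10) = 1.611, G_2 = 10^(−2.07/10) = 0.6209
  Stage 3: F_3 = 10^(8.36/10) = 6.855, G_3 = 10^(−8.02/10) = 0.1578
  Stage 4: F_4 = 10^(6.02/10) = 3.999, G_4 = 10^(35.9/10) = 3890
Friis cascade:
  F = 1.811 + (1.611 − 1)/19.95 + (6.855 − 1)/12.39 + (3.999 − 1)/1.954 = 3.849
NF = 10 log₁₀(3.849) = 5.85 dB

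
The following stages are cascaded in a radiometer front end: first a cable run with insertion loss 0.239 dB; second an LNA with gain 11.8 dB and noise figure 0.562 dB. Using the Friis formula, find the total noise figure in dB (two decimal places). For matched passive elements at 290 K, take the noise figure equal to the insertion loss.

0.80 dB

Convert to linear (a loss of L dB is a gain of −L dB): F_i = 10^(NF_i/10), G_i = 10^(G_i,dB/10)
  Stage 1: F_1 = 10^(0.239/10) = 1.057, G_1 = 10^(−0.239/10) = 0.9465
  Stage 2: F_2 = 10^(0.562/10) = 1.138, G_2 = 10^(11.8/10) = 15.14
Friis cascade:
  F = 1.057 + (1.138 − 1)/0.9465 = 1.203
NF = 10 log₁₀(1.203) = 0.80 dB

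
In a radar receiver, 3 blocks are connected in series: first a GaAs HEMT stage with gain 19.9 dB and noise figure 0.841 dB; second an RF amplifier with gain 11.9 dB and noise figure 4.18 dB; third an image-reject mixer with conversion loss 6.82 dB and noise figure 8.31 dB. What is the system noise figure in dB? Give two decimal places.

Convert to linear (a loss of L dB is a gain of −L dB): F_i = 10^(NF_i/10), G_i = 10^(G_i,dB/10)
  Stage 1: F_1 = 10^(0.841/10) = 1.214, G_1 = 10^(19.9/10) = 97.72
  Stage 2: F_2 = 10^(4.18/10) = 2.618, G_2 = 10^(11.9/10) = 15.49
  Stage 3: F_3 = 10^(8.31/10) = 6.776, G_3 = 10^(−6.82/10) = 0.2080
Friis cascade:
  F = 1.214 + (2.618 − 1)/97.72 + (6.776 − 1)/1514 = 1.234
NF = 10 log₁₀(1.234) = 0.91 dB

0.91 dB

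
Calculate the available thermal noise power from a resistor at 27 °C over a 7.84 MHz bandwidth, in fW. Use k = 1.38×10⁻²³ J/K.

32.5 fW

T = 27 °C + 273.15 = 300.15 K
P_n = kTB = 1.38×10⁻²³ × 300.15 × 7.84×10⁶ = 3.25×10⁻¹⁴ W = 32.5 fW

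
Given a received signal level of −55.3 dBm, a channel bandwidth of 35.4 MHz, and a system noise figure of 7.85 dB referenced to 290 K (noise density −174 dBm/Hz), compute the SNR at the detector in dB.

Noise floor: N = −174 + 10 log₁₀(B) + NF
10 log₁₀(3.54×10⁷) = 75.49 dB
N = −174 + 75.49 + 7.85 = −90.66 dBm
SNR = P_sig − N = −55.3 − (−90.66) = 35.36 dB → 35.4 dB

35.4 dB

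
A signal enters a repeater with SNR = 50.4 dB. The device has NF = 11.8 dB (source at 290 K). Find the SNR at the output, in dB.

38.6 dB

By definition F = SNR_in/SNR_out, so in dB: SNR_out = SNR_in − NF
SNR_out = 50.4 − 11.8 = 38.6 dB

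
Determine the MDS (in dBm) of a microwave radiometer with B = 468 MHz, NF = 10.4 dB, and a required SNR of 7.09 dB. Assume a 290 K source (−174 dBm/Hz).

Sensitivity = −174 + 10 log₁₀(B) + NF + SNR_min
= −174 + 86.7 + 10.4 + 7.09
= −69.81 dBm → −69.8 dBm

−69.8 dBm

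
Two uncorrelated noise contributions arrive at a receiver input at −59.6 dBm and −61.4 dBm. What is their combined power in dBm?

Convert to linear, add, convert back:
P₁ = 1.10×10⁻⁹ W, P₂ = 7.24×10⁻¹⁰ W
P_tot = 1.82×10⁻⁹ W → 10 log₁₀(P_tot / 10⁻³) = −57.4 dBm

−57.4 dBm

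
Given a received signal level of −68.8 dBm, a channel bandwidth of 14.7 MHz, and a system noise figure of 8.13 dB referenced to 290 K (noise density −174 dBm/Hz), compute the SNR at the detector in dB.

25.4 dB

Noise floor: N = −174 + 10 log₁₀(B) + NF
10 log₁₀(1.47×10⁷) = 71.67 dB
N = −174 + 71.67 + 8.13 = −94.20 dBm
SNR = P_sig − N = −68.8 − (−94.20) = 25.40 dB → 25.4 dB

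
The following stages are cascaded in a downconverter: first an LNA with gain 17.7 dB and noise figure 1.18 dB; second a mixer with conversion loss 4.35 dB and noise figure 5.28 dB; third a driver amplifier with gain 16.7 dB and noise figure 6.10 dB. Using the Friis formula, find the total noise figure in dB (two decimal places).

1.75 dB

Convert to linear (a loss of L dB is a gain of −L dB): F_i = 10^(NF_i/10), G_i = 10^(G_i,dB/10)
  Stage 1: F_1 = 10^(1.18/10) = 1.312, G_1 = 10^(17.7/10) = 58.88
  Stage 2: F_2 = 10^(5.28/10) = 3.373, G_2 = 10^(−4.35/10) = 0.3673
  Stage 3: F_3 = 10^(6.10/10) = 4.074, G_3 = 10^(16.7/10) = 46.77
Friis cascade:
  F = 1.312 + (3.373 − 1)/58.88 + (4.074 − 1)/21.63 = 1.495
NF = 10 log₁₀(1.495) = 1.75 dB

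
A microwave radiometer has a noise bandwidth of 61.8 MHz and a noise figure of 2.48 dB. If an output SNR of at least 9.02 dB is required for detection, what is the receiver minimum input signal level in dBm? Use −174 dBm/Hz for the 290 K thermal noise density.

−84.6 dBm

Sensitivity = −174 + 10 log₁₀(B) + NF + SNR_min
= −174 + 77.91 + 2.48 + 9.02
= −84.59 dBm → −84.6 dBm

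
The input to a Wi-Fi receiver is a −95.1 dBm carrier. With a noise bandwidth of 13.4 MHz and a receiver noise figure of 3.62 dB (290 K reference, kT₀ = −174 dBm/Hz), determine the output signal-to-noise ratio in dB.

Noise floor: N = −174 + 10 log₁₀(B) + NF
10 log₁₀(1.34×10⁷) = 71.27 dB
N = −174 + 71.27 + 3.62 = −99.11 dBm
SNR = P_sig − N = −95.1 − (−99.11) = 4.01 dB → 4.0 dB

4.0 dB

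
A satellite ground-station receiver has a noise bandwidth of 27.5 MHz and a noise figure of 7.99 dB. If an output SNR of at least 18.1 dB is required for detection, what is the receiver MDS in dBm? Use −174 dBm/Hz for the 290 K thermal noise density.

−73.5 dBm

Sensitivity = −174 + 10 log₁₀(B) + NF + SNR_min
= −174 + 74.39 + 7.99 + 18.1
= −73.52 dBm → −73.5 dBm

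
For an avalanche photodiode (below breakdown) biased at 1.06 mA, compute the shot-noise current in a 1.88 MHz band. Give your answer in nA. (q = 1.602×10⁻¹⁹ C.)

I_n = √(2qI·B)
2qI·B = 2 × 1.602×10⁻¹⁹ × 1.06×10⁻³ × 1.88×10⁶ = 6.38×10⁻¹⁶ A²
I_n = √(6.38×10⁻¹⁶) = 2.53×10⁻⁸ A = 25.3 nA

25.3 nA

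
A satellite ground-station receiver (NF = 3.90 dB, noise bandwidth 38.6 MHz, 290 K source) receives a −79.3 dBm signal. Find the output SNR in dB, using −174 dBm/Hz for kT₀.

Noise floor: N = −174 + 10 log₁₀(B) + NF
10 log₁₀(3.86×10⁷) = 75.87 dB
N = −174 + 75.87 + 3.90 = −94.23 dBm
SNR = P_sig − N = −79.3 − (−94.23) = 14.93 dB → 14.9 dB

14.9 dB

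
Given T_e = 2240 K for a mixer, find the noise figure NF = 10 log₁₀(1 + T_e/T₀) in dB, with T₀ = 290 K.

9.41 dB

F = 1 + T_e/T₀ = 1 + 2240/290 = 8.72414
NF = 10 log₁₀(8.72414) = 9.41 dB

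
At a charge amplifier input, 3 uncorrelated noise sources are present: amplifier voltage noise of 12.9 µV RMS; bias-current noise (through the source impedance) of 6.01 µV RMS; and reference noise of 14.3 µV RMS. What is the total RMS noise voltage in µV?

20.2 µV

Uncorrelated sources add in power (mean-square): V_tot = √(ΣV_i²)
V_tot = √[(1.29×10⁻⁵)² + (6.01×10⁻⁶)² + (1.43×10⁻⁵)²] = 2.02×10⁻⁵ V = 20.2 µV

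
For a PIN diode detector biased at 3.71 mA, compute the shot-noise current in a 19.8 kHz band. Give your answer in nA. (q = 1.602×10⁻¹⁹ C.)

I_n = √(2qI·B)
2qI·B = 2 × 1.602×10⁻¹⁹ × 3.71×10⁻³ × 1.98×10⁴ = 2.35×10⁻¹⁷ A²
I_n = √(2.35×10⁻¹⁷) = 4.85×10⁻⁹ A = 4.85 nA

4.85 nA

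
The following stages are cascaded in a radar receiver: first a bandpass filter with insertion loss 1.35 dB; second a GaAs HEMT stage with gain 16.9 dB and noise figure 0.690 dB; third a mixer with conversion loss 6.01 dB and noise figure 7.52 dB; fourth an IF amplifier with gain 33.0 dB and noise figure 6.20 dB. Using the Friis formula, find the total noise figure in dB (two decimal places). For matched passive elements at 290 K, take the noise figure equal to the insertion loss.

3.18 dB

Convert to linear (a loss of L dB is a gain of −L dB): F_i = 10^(NF_i/10), G_i = 10^(G_i,dB/10)
  Stage 1: F_1 = 10^(1.35/10) = 1.365, G_1 = 10^(−1.35/10) = 0.7328
  Stage 2: F_2 = 10^(0.690/10) = 1.172, G_2 = 10^(16.9/10) = 48.98
  Stage 3: F_3 = 10^(7.52/10) = 5.649, G_3 = 10^(−6.01/10) = 0.2506
  Stage 4: F_4 = 10^(6.20/10) = 4.169, G_4 = 10^(33.0/10) = 1995
Friis cascade:
  F = 1.365 + (1.172 − 1)/0.7328 + (5.649 − 1)/35.89 + (4.169 − 1)/8.995 = 2.081
NF = 10 log₁₀(2.081) = 3.18 dB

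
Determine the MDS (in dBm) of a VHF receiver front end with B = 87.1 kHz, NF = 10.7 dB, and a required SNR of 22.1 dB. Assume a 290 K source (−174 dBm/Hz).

Sensitivity = −174 + 10 log₁₀(B) + NF + SNR_min
= −174 + 49.4 + 10.7 + 22.1
= −91.8 dBm → −91.8 dBm

−91.8 dBm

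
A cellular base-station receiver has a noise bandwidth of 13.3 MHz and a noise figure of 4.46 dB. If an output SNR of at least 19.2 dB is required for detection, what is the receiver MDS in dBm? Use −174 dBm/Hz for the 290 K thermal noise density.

Sensitivity = −174 + 10 log₁₀(B) + NF + SNR_min
= −174 + 71.24 + 4.46 + 19.2
= −79.10 dBm → −79.1 dBm

−79.1 dBm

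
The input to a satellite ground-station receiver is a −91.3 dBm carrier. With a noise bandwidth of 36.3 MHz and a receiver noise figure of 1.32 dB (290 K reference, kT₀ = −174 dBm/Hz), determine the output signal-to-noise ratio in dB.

Noise floor: N = −174 + 10 log₁₀(B) + NF
10 log₁₀(3.63×10⁷) = 75.6 dB
N = −174 + 75.6 + 1.32 = −97.08 dBm
SNR = P_sig − N = −91.3 − (−97.08) = 5.78 dB → 5.8 dB

5.8 dB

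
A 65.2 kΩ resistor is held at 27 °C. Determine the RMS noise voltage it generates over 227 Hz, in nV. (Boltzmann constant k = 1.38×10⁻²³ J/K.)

T = 27 °C + 273.15 = 300.15 K
V_n = √(4kTRB)
4kTRB = 4 × 1.38×10⁻²³ × 300.15 × 6.52×10⁴ × 2.27×10² = 2.45×10⁻¹³ V²
V_n = √(2.45×10⁻¹³) = 4.95×10⁻⁷ V = 495 nV

495 nV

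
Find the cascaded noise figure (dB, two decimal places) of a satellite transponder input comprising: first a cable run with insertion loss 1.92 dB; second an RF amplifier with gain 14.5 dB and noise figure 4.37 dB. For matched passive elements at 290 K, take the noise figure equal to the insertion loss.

Convert to linear (a loss of L dB is a gain of −L dB): F_i = 10^(NF_i/10), G_i = 10^(G_i,dB/10)
  Stage 1: F_1 = 10^(1.92/10) = 1.556, G_1 = 10^(−1.92/10) = 0.6427
  Stage 2: F_2 = 10^(4.37/10) = 2.735, G_2 = 10^(14.5/10) = 28.18
Friis cascade:
  F = 1.556 + (2.735 − 1)/0.6427 = 4.256
NF = 10 log₁₀(4.256) = 6.29 dB

6.29 dB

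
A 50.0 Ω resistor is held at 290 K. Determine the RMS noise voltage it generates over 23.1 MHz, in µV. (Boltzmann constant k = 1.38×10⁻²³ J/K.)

V_n = √(4kTRB)
4kTRB = 4 × 1.38×10⁻²³ × 290 × 5.00×10¹ × 2.31×10⁷ = 1.85×10⁻¹¹ V²
V_n = √(1.85×10⁻¹¹) = 4.30×10⁻⁶ V = 4.30 µV

4.30 µV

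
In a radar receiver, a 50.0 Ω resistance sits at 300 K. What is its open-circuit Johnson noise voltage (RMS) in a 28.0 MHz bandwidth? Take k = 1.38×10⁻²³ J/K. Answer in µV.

4.81 µV

V_n = √(4kTRB)
4kTRB = 4 × 1.38×10⁻²³ × 300 × 5.00×10¹ × 2.80×10⁷ = 2.32×10⁻¹¹ V²
V_n = √(2.32×10⁻¹¹) = 4.81×10⁻⁶ V = 4.81 µV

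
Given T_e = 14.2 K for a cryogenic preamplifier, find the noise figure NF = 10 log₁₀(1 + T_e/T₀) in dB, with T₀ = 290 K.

0.208 dB

F = 1 + T_e/T₀ = 1 + 14.2/290 = 1.04897
NF = 10 log₁₀(1.04897) = 0.208 dB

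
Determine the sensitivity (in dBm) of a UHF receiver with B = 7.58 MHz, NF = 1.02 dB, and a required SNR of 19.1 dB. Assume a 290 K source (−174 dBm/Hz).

Sensitivity = −174 + 10 log₁₀(B) + NF + SNR_min
= −174 + 68.8 + 1.02 + 19.1
= −85.08 dBm → −85.1 dBm

−85.1 dBm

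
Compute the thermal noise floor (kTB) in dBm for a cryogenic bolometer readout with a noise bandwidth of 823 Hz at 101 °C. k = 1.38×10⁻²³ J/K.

T = 101 °C + 273.15 = 374.15 K
P_n = kTB = 1.38×10⁻²³ × 374.15 × 8.23×10² = 4.25×10⁻¹⁸ W
In dBm: 10 log₁₀(4.25×10⁻¹⁸ / 10⁻³) = −143.7 dBm

−143.7 dBm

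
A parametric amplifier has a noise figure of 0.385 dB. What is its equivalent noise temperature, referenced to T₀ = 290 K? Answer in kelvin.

26.9 K

F = 10^(0.385/10) = 1.0927
T_e = (F − 1)·T₀ = (1.0927 − 1) × 290 = 26.9 K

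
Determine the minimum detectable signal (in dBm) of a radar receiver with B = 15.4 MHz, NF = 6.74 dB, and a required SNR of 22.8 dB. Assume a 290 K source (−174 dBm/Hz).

Sensitivity = −174 + 10 log₁₀(B) + NF + SNR_min
= −174 + 71.88 + 6.74 + 22.8
= −72.58 dBm → −72.6 dBm

−72.6 dBm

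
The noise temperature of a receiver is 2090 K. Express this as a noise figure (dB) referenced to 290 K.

9.14 dB

F = 1 + T_e/T₀ = 1 + 2090/290 = 8.2069
NF = 10 log₁₀(8.2069) = 9.14 dB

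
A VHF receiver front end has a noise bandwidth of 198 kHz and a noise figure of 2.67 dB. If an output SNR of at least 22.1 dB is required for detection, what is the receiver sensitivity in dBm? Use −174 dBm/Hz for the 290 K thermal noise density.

−96.3 dBm

Sensitivity = −174 + 10 log₁₀(B) + NF + SNR_min
= −174 + 52.97 + 2.67 + 22.1
= −96.26 dBm → −96.3 dBm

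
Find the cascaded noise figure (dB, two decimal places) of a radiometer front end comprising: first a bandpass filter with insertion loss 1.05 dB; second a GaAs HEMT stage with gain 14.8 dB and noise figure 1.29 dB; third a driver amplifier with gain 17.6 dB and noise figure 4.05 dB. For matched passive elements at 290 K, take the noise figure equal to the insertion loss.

2.50 dB

Convert to linear (a loss of L dB is a gain of −L dB): F_i = 10^(NF_i/10), G_i = 10^(G_i,dB/10)
  Stage 1: F_1 = 10^(1.05/10) = 1.274, G_1 = 10^(−1.05/10) = 0.7852
  Stage 2: F_2 = 10^(1.29/10) = 1.346, G_2 = 10^(14.8/10) = 30.20
  Stage 3: F_3 = 10^(4.05/10) = 2.541, G_3 = 10^(17.6/10) = 57.54
Friis cascade:
  F = 1.274 + (1.346 − 1)/0.7852 + (2.541 − 1)/23.71 = 1.779
NF = 10 log₁₀(1.779) = 2.50 dB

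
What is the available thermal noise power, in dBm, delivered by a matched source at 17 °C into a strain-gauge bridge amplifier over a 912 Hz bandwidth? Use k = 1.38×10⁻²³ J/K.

−144.4 dBm

T = 17 °C + 273.15 = 290.15 K
P_n = kTB = 1.38×10⁻²³ × 290.15 × 9.12×10² = 3.65×10⁻¹⁸ W
In dBm: 10 log₁₀(3.65×10⁻¹⁸ / 10⁻³) = −144.4 dBm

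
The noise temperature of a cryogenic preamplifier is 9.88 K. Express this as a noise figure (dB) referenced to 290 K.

F = 1 + T_e/T₀ = 1 + 9.88/290 = 1.03407
NF = 10 log₁₀(1.03407) = 0.145 dB

0.145 dB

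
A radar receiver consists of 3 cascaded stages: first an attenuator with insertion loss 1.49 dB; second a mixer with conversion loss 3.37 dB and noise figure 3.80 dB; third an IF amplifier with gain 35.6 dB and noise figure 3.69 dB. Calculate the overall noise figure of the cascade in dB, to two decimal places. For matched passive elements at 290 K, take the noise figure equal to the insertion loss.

8.74 dB

Convert to linear (a loss of L dB is a gain of −L dB): F_i = 10^(NF_i/10), G_i = 10^(G_i,dB/10)
  Stage 1: F_1 = 10^(1.49/10) = 1.409, G_1 = 10^(−1.49/10) = 0.7096
  Stage 2: F_2 = 10^(3.80/10) = 2.399, G_2 = 10^(−3.37/10) = 0.4603
  Stage 3: F_3 = 10^(3.69/10) = 2.339, G_3 = 10^(35.6/10) = 3631
Friis cascade:
  F = 1.409 + (2.399 − 1)/0.7096 + (2.339 − 1)/0.3266 = 7.480
NF = 10 log₁₀(7.480) = 8.74 dB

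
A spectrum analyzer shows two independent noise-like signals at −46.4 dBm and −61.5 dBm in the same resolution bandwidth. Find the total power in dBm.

−46.3 dBm

Convert to linear, add, convert back:
P₁ = 2.29×10⁻⁸ W, P₂ = 7.08×10⁻¹⁰ W
P_tot = 2.36×10⁻⁸ W → 10 log₁₀(P_tot / 10⁻³) = −46.3 dBm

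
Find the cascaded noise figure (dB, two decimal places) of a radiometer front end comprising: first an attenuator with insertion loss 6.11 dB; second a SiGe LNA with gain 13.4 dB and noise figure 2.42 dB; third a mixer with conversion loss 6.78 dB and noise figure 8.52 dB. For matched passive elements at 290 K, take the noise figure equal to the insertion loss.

Convert to linear (a loss of L dB is a gain of −L dB): F_i = 10^(NF_i/10), G_i = 10^(G_i,dB/10)
  Stage 1: F_1 = 10^(6.11/10) = 4.083, G_1 = 10^(−6.11/10) = 0.2449
  Stage 2: F_2 = 10^(2.42/10) = 1.746, G_2 = 10^(13.4/10) = 21.88
  Stage 3: F_3 = 10^(8.52/10) = 7.112, G_3 = 10^(−6.78/10) = 0.2099
Friis cascade:
  F = 4.083 + (1.746 − 1)/0.2449 + (7.112 − 1)/5.358 = 8.269
NF = 10 log₁₀(8.269) = 9.17 dB

9.17 dB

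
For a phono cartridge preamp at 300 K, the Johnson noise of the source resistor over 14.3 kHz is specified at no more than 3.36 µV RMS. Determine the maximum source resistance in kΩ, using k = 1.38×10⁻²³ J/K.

47.7 kΩ

Johnson–Nyquist: V_n = √(4kTRB) ⇒ R = V_n² / (4kTB)
4kTB = 4 × 1.38×10⁻²³ × 300 × 1.43×10⁴ = 2.37×10⁻¹⁶
R = (3.36×10⁻⁶)² / 2.37×10⁻¹⁶ = 4.77×10⁴ Ω = 47.7 kΩ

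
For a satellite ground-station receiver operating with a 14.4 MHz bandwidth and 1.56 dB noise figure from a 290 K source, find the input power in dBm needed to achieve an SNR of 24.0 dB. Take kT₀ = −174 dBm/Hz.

−76.9 dBm

Sensitivity = −174 + 10 log₁₀(B) + NF + SNR_min
= −174 + 71.58 + 1.56 + 24.0
= −76.86 dBm → −76.9 dBm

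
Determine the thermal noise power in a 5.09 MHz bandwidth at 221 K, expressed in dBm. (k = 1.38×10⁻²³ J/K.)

−108.1 dBm

P_n = kTB = 1.38×10⁻²³ × 221 × 5.09×10⁶ = 1.55×10⁻¹⁴ W
In dBm: 10 log₁₀(1.55×10⁻¹⁴ / 10⁻³) = −108.1 dBm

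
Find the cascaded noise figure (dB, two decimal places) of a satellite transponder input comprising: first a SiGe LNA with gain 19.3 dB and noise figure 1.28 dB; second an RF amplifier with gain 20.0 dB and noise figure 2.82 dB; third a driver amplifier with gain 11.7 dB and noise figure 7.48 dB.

1.32 dB

Convert to linear (a loss of L dB is a gain of −L dB): F_i = 10^(NF_i/10), G_i = 10^(G_i,dB/10)
  Stage 1: F_1 = 10^(1.28/10) = 1.343, G_1 = 10^(19.3/10) = 85.11
  Stage 2: F_2 = 10^(2.82/10) = 1.914, G_2 = 10^(20.0/10) = 100.0
  Stage 3: F_3 = 10^(7.48/10) = 5.598, G_3 = 10^(11.7/10) = 14.79
Friis cascade:
  F = 1.343 + (1.914 − 1)/85.11 + (5.598 − 1)/8511 = 1.354
NF = 10 log₁₀(1.354) = 1.32 dB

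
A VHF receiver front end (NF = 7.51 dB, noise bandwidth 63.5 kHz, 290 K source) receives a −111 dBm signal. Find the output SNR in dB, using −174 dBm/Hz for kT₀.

Noise floor: N = −174 + 10 log₁₀(B) + NF
10 log₁₀(6.35×10⁴) = 48.03 dB
N = −174 + 48.03 + 7.51 = −118.46 dBm
SNR = P_sig − N = −111 − (−118.46) = 7.46 dB → 7.5 dB

7.5 dB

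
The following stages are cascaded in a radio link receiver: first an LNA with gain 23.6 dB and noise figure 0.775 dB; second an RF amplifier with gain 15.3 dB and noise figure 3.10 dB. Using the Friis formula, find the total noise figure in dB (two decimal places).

0.79 dB

Convert to linear (a loss of L dB is a gain of −L dB): F_i = 10^(NF_i/10), G_i = 10^(G_i,dB/10)
  Stage 1: F_1 = 10^(0.775/10) = 1.195, G_1 = 10^(23.6/10) = 229.1
  Stage 2: F_2 = 10^(3.10/10) = 2.042, G_2 = 10^(15.3/10) = 33.88
Friis cascade:
  F = 1.195 + (2.042 − 1)/229.1 = 1.200
NF = 10 log₁₀(1.200) = 0.79 dB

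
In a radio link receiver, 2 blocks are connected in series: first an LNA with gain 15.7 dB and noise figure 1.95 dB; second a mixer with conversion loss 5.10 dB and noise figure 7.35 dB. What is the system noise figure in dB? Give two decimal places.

Convert to linear (a loss of L dB is a gain of −L dB): F_i = 10^(NF_i/10), G_i = 10^(G_i,dB/10)
  Stage 1: F_1 = 10^(1.95/10) = 1.567, G_1 = 10^(15.7/10) = 37.15
  Stage 2: F_2 = 10^(7.35/10) = 5.433, G_2 = 10^(−5.10/10) = 0.3090
Friis cascade:
  F = 1.567 + (5.433 − 1)/37.15 = 1.686
NF = 10 log₁₀(1.686) = 2.27 dB

2.27 dB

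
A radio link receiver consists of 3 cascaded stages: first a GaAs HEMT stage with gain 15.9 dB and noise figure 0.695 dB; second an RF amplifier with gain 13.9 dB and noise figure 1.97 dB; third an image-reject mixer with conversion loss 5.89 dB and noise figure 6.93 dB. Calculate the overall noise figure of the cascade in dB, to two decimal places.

0.76 dB

Convert to linear (a loss of L dB is a gain of −L dB): F_i = 10^(NF_i/10), G_i = 10^(G_i,dB/10)
  Stage 1: F_1 = 10^(0.695/10) = 1.174, G_1 = 10^(15.9/10) = 38.90
  Stage 2: F_2 = 10^(1.97/10) = 1.574, G_2 = 10^(13.9/10) = 24.55
  Stage 3: F_3 = 10^(6.93/10) = 4.932, G_3 = 10^(−5.89/10) = 0.2576
Friis cascade:
  F = 1.174 + (1.574 − 1)/38.90 + (4.932 − 1)/955.0 = 1.192
NF = 10 log₁₀(1.192) = 0.76 dB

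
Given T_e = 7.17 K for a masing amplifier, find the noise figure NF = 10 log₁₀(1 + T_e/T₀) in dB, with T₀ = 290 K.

F = 1 + T_e/T₀ = 1 + 7.17/290 = 1.02472
NF = 10 log₁₀(1.02472) = 0.106 dB

0.106 dB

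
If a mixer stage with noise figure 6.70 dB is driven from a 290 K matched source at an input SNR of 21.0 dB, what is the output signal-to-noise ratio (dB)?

14.30 dB

By definition F = SNR_in/SNR_out, so in dB: SNR_out = SNR_in − NF
SNR_out = 21.0 − 6.70 = 14.30 dB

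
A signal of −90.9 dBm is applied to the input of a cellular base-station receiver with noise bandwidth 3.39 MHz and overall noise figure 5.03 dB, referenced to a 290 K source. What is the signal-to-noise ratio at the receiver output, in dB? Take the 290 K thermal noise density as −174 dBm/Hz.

12.8 dB

Noise floor: N = −174 + 10 log₁₀(B) + NF
10 log₁₀(3.39×10⁶) = 65.3 dB
N = −174 + 65.3 + 5.03 = −103.67 dBm
SNR = P_sig − N = −90.9 − (−103.67) = 12.77 dB → 12.8 dB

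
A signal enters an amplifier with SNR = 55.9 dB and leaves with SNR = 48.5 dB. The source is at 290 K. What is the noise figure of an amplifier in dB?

7.4 dB

NF (dB) = SNR_in(dB) − SNR_out(dB) when the source is at T₀
NF = 55.9 − 48.5 = 7.4 dB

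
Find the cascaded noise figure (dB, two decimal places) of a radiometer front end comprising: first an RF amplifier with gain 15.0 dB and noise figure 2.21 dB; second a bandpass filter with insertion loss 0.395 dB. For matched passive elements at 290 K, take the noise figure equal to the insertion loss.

Convert to linear (a loss of L dB is a gain of −L dB): F_i = 10^(NF_i/10), G_i = 10^(G_i,dB/10)
  Stage 1: F_1 = 10^(2.21/10) = 1.663, G_1 = 10^(15.0/10) = 31.62
  Stage 2: F_2 = 10^(0.395/10) = 1.095, G_2 = 10^(−0.395/10) = 0.9131
Friis cascade:
  F = 1.663 + (1.095 − 1)/31.62 = 1.666
NF = 10 log₁₀(1.666) = 2.22 dB

2.22 dB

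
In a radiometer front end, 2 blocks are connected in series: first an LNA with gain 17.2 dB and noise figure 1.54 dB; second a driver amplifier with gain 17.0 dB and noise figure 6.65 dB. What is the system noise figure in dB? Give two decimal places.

1.75 dB

Convert to linear (a loss of L dB is a gain of −L dB): F_i = 10^(NF_i/10), G_i = 10^(G_i,dB/10)
  Stage 1: F_1 = 10^(1.54/10) = 1.426, G_1 = 10^(17.2/10) = 52.48
  Stage 2: F_2 = 10^(6.65/10) = 4.624, G_2 = 10^(17.0/10) = 50.12
Friis cascade:
  F = 1.426 + (4.624 − 1)/52.48 = 1.495
NF = 10 log₁₀(1.495) = 1.75 dB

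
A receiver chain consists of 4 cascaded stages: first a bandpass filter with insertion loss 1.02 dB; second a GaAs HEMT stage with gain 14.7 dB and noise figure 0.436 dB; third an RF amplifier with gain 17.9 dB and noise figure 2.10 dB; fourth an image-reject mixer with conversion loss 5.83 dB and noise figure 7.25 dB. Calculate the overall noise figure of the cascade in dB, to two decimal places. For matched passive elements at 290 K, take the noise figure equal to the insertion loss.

Convert to linear (a loss of L dB is a gain of −L dB): F_i = 10^(NF_i/10), G_i = 10^(G_i,dB/10)
  Stage 1: F_1 = 10^(1.02/10) = 1.265, G_1 = 10^(−1.02/10) = 0.7907
  Stage 2: F_2 = 10^(0.436/10) = 1.106, G_2 = 10^(14.7/10) = 29.51
  Stage 3: F_3 = 10^(2.10/10) = 1.622, G_3 = 10^(17.9/10) = 61.66
  Stage 4: F_4 = 10^(7.25/10) = 5.309, G_4 = 10^(−5.83/10) = 0.2612
Friis cascade:
  F = 1.265 + (1.106 − 1)/0.7907 + (1.622 − 1)/23.33 + (5.309 − 1)/1439 = 1.428
NF = 10 log₁₀(1.428) = 1.55 dB

1.55 dB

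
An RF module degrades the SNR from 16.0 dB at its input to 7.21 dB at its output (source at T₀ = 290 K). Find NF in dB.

NF (dB) = SNR_in(dB) − SNR_out(dB) when the source is at T₀
NF = 16.0 − 7.21 = 8.79 dB

8.79 dB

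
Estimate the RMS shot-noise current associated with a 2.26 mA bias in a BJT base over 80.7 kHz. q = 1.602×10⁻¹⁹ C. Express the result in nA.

7.64 nA

I_n = √(2qI·B)
2qI·B = 2 × 1.602×10⁻¹⁹ × 2.26×10⁻³ × 8.07×10⁴ = 5.84×10⁻¹⁷ A²
I_n = √(5.84×10⁻¹⁷) = 7.64×10⁻⁹ A = 7.64 nA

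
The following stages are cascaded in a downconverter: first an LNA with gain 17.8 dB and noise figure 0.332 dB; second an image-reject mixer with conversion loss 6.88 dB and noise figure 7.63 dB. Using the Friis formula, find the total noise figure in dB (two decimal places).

Convert to linear (a loss of L dB is a gain of −L dB): F_i = 10^(NF_i/10), G_i = 10^(G_i,dB/10)
  Stage 1: F_1 = 10^(0.332/10) = 1.079, G_1 = 10^(17.8/10) = 60.26
  Stage 2: F_2 = 10^(7.63/10) = 5.794, G_2 = 10^(−6.88/10) = 0.2051
Friis cascade:
  F = 1.079 + (5.794 − 1)/60.26 = 1.159
NF = 10 log₁₀(1.159) = 0.64 dB

0.64 dB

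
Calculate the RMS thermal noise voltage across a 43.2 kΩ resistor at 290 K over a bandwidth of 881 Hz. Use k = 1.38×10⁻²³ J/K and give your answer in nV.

781 nV

V_n = √(4kTRB)
4kTRB = 4 × 1.38×10⁻²³ × 290 × 4.32×10⁴ × 8.81×10² = 6.09×10⁻¹³ V²
V_n = √(6.09×10⁻¹³) = 7.81×10⁻⁷ V = 781 nV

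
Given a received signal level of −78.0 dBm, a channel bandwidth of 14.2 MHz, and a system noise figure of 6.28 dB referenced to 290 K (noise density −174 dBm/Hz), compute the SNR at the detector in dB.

Noise floor: N = −174 + 10 log₁₀(B) + NF
10 log₁₀(1.42×10⁷) = 71.52 dB
N = −174 + 71.52 + 6.28 = −96.20 dBm
SNR = P_sig − N = −78.0 − (−96.20) = 18.20 dB → 18.2 dB

18.2 dB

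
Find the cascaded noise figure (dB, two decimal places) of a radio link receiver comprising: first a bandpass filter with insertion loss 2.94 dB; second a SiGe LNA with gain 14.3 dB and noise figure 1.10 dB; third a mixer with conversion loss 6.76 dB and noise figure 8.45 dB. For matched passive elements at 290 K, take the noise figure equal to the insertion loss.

Convert to linear (a loss of L dB is a gain of −L dB): F_i = 10^(NF_i/10), G_i = 10^(G_i,dB/10)
  Stage 1: F_1 = 10^(2.94/10) = 1.968, G_1 = 10^(−2.94/10) = 0.5082
  Stage 2: F_2 = 10^(1.10/10) = 1.288, G_2 = 10^(14.3/10) = 26.92
  Stage 3: F_3 = 10^(8.45/10) = 6.998, G_3 = 10^(−6.76/10) = 0.2109
Friis cascade:
  F = 1.968 + (1.288 − 1)/0.5082 + (6.998 − 1)/13.68 = 2.974
NF = 10 log₁₀(2.974) = 4.73 dB

4.73 dB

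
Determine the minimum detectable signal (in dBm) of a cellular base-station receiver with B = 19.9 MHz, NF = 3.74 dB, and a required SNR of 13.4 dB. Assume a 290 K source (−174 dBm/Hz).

Sensitivity = −174 + 10 log₁₀(B) + NF + SNR_min
= −174 + 72.99 + 3.74 + 13.4
= −83.87 dBm → −83.9 dBm

−83.9 dBm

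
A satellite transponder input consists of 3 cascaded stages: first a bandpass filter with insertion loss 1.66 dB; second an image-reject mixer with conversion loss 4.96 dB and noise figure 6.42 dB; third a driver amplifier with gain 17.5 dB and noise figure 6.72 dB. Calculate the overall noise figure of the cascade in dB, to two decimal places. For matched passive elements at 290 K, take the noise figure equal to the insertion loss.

Convert to linear (a loss of L dB is a gain of −L dB): F_i = 10^(NF_i/10), G_i = 10^(G_i,dB/10)
  Stage 1: F_1 = 10^(1.66/10) = 1.466, G_1 = 10^(−1.66/10) = 0.6823
  Stage 2: F_2 = 10^(6.42/10) = 4.385, G_2 = 10^(−4.96/10) = 0.3192
  Stage 3: F_3 = 10^(6.72/10) = 4.699, G_3 = 10^(17.5/10) = 56.23
Friis cascade:
  F = 1.466 + (4.385 − 1)/0.6823 + (4.699 − 1)/0.2178 = 23.41
NF = 10 log₁₀(23.41) = 13.69 dB

13.69 dB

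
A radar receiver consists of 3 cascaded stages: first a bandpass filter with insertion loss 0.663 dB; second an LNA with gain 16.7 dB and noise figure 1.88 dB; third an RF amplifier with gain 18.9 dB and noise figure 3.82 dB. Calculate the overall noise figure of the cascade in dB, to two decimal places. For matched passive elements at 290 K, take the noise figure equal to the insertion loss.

2.63 dB

Convert to linear (a loss of L dB is a gain of −L dB): F_i = 10^(NF_i/10), G_i = 10^(G_i,dB/10)
  Stage 1: F_1 = 10^(0.663/10) = 1.165, G_1 = 10^(−0.663/10) = 0.8584
  Stage 2: F_2 = 10^(1.88/10) = 1.542, G_2 = 10^(16.7/10) = 46.77
  Stage 3: F_3 = 10^(3.82/10) = 2.410, G_3 = 10^(18.9/10) = 77.62
Friis cascade:
  F = 1.165 + (1.542 − 1)/0.8584 + (2.410 − 1)/40.15 = 1.831
NF = 10 log₁₀(1.831) = 2.63 dB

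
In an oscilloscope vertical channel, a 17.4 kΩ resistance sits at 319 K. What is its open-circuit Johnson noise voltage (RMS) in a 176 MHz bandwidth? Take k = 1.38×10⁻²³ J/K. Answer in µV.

232 µV

V_n = √(4kTRB)
4kTRB = 4 × 1.38×10⁻²³ × 319 × 1.74×10⁴ × 1.76×10⁸ = 5.39×10⁻⁸ V²
V_n = √(5.39×10⁻⁸) = 2.32×10⁻⁴ V = 232 µV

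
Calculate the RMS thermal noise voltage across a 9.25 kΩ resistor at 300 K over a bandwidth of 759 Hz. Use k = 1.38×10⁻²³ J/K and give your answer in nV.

V_n = √(4kTRB)
4kTRB = 4 × 1.38×10⁻²³ × 300 × 9.25×10³ × 7.59×10² = 1.16×10⁻¹³ V²
V_n = √(1.16×10⁻¹³) = 3.41×10⁻⁷ V = 341 nV

341 nV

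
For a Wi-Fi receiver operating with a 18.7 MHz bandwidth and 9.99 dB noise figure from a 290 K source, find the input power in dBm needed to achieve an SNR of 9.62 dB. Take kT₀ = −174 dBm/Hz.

Sensitivity = −174 + 10 log₁₀(B) + NF + SNR_min
= −174 + 72.72 + 9.99 + 9.62
= −81.67 dBm → −81.7 dBm

−81.7 dBm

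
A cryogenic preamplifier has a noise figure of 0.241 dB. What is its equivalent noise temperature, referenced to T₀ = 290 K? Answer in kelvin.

16.5 K

F = 10^(0.241/10) = 1.05706
T_e = (F − 1)·T₀ = (1.05706 − 1) × 290 = 16.5 K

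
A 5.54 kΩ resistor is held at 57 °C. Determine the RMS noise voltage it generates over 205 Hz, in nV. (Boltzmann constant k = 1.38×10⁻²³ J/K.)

T = 57 °C + 273.15 = 330.15 K
V_n = √(4kTRB)
4kTRB = 4 × 1.38×10⁻²³ × 330.15 × 5.54×10³ × 2.05×10² = 2.07×10⁻¹⁴ V²
V_n = √(2.07×10⁻¹⁴) = 1.44×10⁻⁷ V = 144 nV

144 nV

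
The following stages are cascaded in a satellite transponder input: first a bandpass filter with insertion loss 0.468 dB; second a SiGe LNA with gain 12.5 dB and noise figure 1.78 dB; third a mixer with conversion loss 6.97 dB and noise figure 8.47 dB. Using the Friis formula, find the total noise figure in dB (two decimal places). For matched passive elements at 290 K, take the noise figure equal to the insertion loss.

Convert to linear (a loss of L dB is a gain of −L dB): F_i = 10^(NF_i/10), G_i = 10^(G_i,dB/10)
  Stage 1: F_1 = 10^(0.468/10) = 1.114, G_1 = 10^(−0.468/10) = 0.8978
  Stage 2: F_2 = 10^(1.78/10) = 1.507, G_2 = 10^(12.5/10) = 17.78
  Stage 3: F_3 = 10^(8.47/10) = 7.031, G_3 = 10^(−6.97/10) = 0.2009
Friis cascade:
  F = 1.114 + (1.507 − 1)/0.8978 + (7.031 − 1)/15.97 = 2.056
NF = 10 log₁₀(2.056) = 3.13 dB

3.13 dB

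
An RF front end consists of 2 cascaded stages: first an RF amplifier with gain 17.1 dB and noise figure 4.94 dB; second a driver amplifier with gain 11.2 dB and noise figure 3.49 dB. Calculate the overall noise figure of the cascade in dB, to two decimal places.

4.97 dB

Convert to linear (a loss of L dB is a gain of −L dB): F_i = 10^(NF_i/10), G_i = 10^(G_i,dB/10)
  Stage 1: F_1 = 10^(4.94/10) = 3.119, G_1 = 10^(17.1/10) = 51.29
  Stage 2: F_2 = 10^(3.49/10) = 2.234, G_2 = 10^(11.2/10) = 13.18
Friis cascade:
  F = 3.119 + (2.234 − 1)/51.29 = 3.143
NF = 10 log₁₀(3.143) = 4.97 dB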